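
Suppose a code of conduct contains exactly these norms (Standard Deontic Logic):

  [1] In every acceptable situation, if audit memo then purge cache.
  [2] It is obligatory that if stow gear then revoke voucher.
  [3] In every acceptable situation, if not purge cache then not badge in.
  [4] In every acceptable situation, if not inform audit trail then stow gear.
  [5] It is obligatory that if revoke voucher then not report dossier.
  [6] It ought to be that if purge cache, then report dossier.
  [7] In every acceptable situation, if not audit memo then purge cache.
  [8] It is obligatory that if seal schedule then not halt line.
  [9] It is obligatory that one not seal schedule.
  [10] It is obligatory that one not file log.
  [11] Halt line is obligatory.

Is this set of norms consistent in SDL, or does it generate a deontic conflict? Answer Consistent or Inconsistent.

Consistent

Premise 8 is O(seal_schedule → ¬halt_line), but O(seal_schedule) is not derivable from the premises, so it does not yield O(¬halt_line).
So O(¬halt_line) is not derivable, and the apparent clash with O(halt_line) does not arise.
A world satisfying every obligation exists (e.g. audit_memo=false, badge_in=false, file_log=false, halt_line=true, inform_audit_trail=true, purge_cache=true, report_dossier=true, revoke_voucher=false, seal_schedule=false, stow_gear=false); no atom is both obligatory and forbidden, so the set is consistent.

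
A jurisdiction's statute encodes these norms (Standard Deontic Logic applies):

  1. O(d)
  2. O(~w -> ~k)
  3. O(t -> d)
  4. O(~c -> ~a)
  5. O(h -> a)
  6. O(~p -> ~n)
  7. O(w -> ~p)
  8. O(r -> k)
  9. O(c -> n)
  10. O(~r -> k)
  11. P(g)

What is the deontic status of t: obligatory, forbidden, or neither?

Premise 3 is O(t -> d); even if O(d) held, inferring O(t) would be affirming the consequent — invalid.
No premise or chain of K-axiom applications forces O(t), and none forces O(~t). So t is neither obligatory nor forbidden under these norms.

Neither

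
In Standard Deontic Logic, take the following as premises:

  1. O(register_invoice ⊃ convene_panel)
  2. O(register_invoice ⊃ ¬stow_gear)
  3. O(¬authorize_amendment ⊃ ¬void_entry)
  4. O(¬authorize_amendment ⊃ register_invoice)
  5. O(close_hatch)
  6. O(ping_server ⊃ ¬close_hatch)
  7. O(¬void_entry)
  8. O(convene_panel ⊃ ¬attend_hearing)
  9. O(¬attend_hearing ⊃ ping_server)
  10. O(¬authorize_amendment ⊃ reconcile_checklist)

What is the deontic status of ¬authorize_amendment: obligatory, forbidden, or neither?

Premise 5 states O(close_hatch) outright.
The contrapositive of premise 6 (O(ping_server ⊃ ¬close_hatch)) is O(close_hatch ⊃ ¬ping_server), and O(close_hatch) is already established, so O(¬ping_server).
The contrapositive of premise 9 (O(¬attend_hearing ⊃ ping_server)) is O(¬ping_server ⊃ attend_hearing), and O(¬ping_server) is already established, so O(attend_hearing).
Premise 8 is O(convene_panel ⊃ ¬attend_hearing); contrapositively O(attend_hearing ⊃ ¬convene_panel). Since O(attend_hearing) holds, K gives O(¬convene_panel).
Premise 1 is O(register_invoice ⊃ convene_panel); contrapositively O(¬convene_panel ⊃ ¬register_invoice). Since O(¬convene_panel) holds, K gives O(¬register_invoice).
Premise 4, O(¬authorize_amendment ⊃ register_invoice), contraposes to O(¬register_invoice ⊃ authorize_amendment); with O(¬register_invoice) we get O(authorize_amendment).
Premises 2, 3, 7, 10 do not contribute to this derivation.
Thus O(authorize_amendment), which is F(¬authorize_amendment): ¬authorize_amendment is forbidden.

Forbidden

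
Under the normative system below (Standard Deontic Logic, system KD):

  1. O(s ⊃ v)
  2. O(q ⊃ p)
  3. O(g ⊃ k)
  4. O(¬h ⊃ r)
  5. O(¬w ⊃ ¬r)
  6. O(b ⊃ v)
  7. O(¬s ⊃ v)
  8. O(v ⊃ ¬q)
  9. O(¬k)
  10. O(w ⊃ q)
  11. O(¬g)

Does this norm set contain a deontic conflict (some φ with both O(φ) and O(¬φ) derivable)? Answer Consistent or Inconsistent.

Consistent

Premise 3 is O(g ⊃ k), but O(g) is not derivable from the premises, so it does not yield O(k).
So O(k) is not derivable, and the apparent clash with O(¬k) does not arise.
A world satisfying every obligation exists (e.g. b=false, g=false, h=true, k=false, p=false, q=false, r=false, s=false, v=true, w=false); no atom is both obligatory and forbidden, so the set is consistent.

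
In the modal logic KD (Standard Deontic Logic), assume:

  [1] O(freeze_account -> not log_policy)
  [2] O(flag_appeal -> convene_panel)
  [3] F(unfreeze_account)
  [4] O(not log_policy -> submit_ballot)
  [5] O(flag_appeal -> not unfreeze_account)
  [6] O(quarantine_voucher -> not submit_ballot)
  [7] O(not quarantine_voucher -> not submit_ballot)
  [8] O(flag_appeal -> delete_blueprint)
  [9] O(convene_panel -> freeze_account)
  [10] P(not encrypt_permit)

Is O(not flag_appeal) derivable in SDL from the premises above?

Premises 7 and 6 are O(not quarantine_voucher -> not submit_ballot) and O(quarantine_voucher -> not submit_ballot); every ideal world satisfies not quarantine_voucher or quarantine_voucher, so in either case not submit_ballot holds — hence O(not submit_ballot).
Premise 4 is O(not log_policy -> submit_ballot); contrapositively O(not submit_ballot -> log_policy). Since O(not submit_ballot) holds, K gives O(log_policy).
Premise 1 is O(freeze_account -> not log_policy); contrapositively O(log_policy -> not freeze_account). Since O(log_policy) holds, K gives O(not freeze_account).
The contrapositive of premise 9 (O(convene_panel -> freeze_account)) is O(not freeze_account -> not convene_panel), and O(not freeze_account) is already established, so O(not convene_panel).
The contrapositive of premise 2 (O(flag_appeal -> convene_panel)) is O(not convene_panel -> not flag_appeal), and O(not convene_panel) is already established, so O(not flag_appeal).
Premises 3, 5, 8, 10 do not contribute to this derivation.
So O(not flag_appeal) follows.

Yes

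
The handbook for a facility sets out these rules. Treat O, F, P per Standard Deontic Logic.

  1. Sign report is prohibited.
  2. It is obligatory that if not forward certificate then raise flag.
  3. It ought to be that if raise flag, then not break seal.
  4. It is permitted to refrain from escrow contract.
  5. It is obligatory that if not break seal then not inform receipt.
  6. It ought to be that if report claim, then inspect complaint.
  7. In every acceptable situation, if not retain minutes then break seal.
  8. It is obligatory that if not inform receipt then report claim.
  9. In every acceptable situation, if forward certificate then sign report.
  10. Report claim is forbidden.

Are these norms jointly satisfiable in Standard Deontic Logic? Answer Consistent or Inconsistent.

Premise 10, F(report_claim), is equivalent to O(¬report_claim).
Premise 8 is O(¬inform_receipt → report_claim); contrapositively O(¬report_claim → inform_receipt). Since O(¬report_claim) holds, K gives O(inform_receipt).
Premise 5 is O(¬break_seal → ¬inform_receipt); contrapositively O(inform_receipt → break_seal). Since O(inform_receipt) holds, K gives O(break_seal).
The contrapositive of premise 3 (O(raise_flag → ¬break_seal)) is O(break_seal → ¬raise_flag), and O(break_seal) is already established, so O(¬raise_flag).
Premise 2, O(¬forward_certificate → raise_flag), contraposes to O(¬raise_flag → forward_certificate); with O(¬raise_flag) we get O(forward_certificate).
From O(forward_certificate) and premise 9, O(forward_certificate → sign_report), we obtain O(sign_report).
But premise 1, F(sign_report), means O(¬sign_report).
We now have both O(sign_report) and O(¬sign_report) — sign_report is simultaneously obligatory and forbidden, violating the D-axiom.

Inconsistent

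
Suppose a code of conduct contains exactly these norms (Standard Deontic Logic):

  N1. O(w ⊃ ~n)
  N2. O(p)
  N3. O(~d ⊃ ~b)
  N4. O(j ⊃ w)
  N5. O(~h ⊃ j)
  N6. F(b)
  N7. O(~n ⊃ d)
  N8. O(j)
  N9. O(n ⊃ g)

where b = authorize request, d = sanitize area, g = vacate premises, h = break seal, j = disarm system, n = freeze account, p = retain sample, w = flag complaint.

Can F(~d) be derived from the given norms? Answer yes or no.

Yes

Premise 8 gives O(j).
Premise 4 is O(j ⊃ w); since O(j), deontic closure gives O(w).
Premise 1 is O(w ⊃ ~n); since O(w), deontic closure gives O(~n).
With premise 7, O(~n ⊃ d), the K-axiom yields O(d).
Premises 2, 3, 5, 6, 9 do not contribute to this derivation.
So O(d) holds, i.e. F(~d). The claim follows.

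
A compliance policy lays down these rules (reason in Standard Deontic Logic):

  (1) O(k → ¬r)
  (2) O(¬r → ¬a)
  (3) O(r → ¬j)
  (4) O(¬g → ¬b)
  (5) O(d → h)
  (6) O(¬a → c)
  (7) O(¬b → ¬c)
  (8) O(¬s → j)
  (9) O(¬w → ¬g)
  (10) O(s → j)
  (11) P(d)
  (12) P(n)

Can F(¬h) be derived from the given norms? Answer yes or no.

Premise 5 is O(d → h), but O(d) is not derivable from the premises (the permission P(d) asserts only ¬O(¬d), not O(d)), so it does not yield O(h).
No other premise forces O(h). An ideal world satisfying every premise can still have ¬h true, so F(¬h) is not derivable.

No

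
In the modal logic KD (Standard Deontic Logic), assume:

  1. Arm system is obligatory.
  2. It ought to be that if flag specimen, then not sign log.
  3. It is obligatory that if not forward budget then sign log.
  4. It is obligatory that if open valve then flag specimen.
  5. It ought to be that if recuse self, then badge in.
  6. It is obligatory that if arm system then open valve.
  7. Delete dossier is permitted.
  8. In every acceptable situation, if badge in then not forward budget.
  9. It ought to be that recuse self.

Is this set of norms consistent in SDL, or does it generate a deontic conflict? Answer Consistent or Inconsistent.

Inconsistent

From premise 1 we have O(arm_system).
From O(arm_system) and premise 6, O(arm_system → open_valve), we obtain O(open_valve).
Premise 4 is O(open_valve → flag_specimen); since O(open_valve), deontic closure gives O(flag_specimen).
From O(flag_specimen) and premise 2, O(flag_specimen → ¬sign_log), we obtain O(¬sign_log).
Premise 3, O(¬forward_budget → sign_log), contraposes to O(¬sign_log → forward_budget); with O(¬sign_log) we get O(forward_budget).
Premise 8, O(badge_in → ¬forward_budget), contraposes to O(forward_budget → ¬badge_in); with O(forward_budget) we get O(¬badge_in).
Premise 5, O(recuse_self → badge_in), contraposes to O(¬badge_in → ¬recuse_self); with O(¬badge_in) we get O(¬recuse_self).
Yet premise 9 states O(recuse_self).
We now have both O(¬recuse_self) and O(recuse_self) — recuse_self is simultaneously obligatory and forbidden, violating the D-axiom.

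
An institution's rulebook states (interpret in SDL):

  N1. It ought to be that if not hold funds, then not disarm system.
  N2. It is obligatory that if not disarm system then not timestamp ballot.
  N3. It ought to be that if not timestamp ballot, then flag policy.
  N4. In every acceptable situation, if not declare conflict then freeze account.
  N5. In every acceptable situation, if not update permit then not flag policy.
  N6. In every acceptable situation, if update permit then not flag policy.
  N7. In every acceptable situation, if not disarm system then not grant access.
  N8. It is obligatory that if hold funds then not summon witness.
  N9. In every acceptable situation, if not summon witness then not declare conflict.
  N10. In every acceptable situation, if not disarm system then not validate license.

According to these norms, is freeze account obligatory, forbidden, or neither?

Premises 6 and 5 are O(update_permit → ¬flag_policy) and O(¬update_permit → ¬flag_policy); every ideal world satisfies update_permit or ¬update_permit, so in either case ¬flag_policy holds — hence O(¬flag_policy).
Premise 3, O(¬timestamp_ballot → flag_policy), contraposes to O(¬flag_policy → timestamp_ballot); with O(¬flag_policy) we get O(timestamp_ballot).
The contrapositive of premise 2 (O(¬disarm_system → ¬timestamp_ballot)) is O(timestamp_ballot → disarm_system), and O(timestamp_ballot) is already established, so O(disarm_system).
Premise 1 is O(¬hold_funds → ¬disarm_system); contrapositively O(disarm_system → hold_funds). Since O(disarm_system) holds, K gives O(hold_funds).
From O(hold_funds) and premise 8, O(hold_funds → ¬summon_witness), we obtain O(¬summon_witness).
With premise 9, O(¬summon_witness → ¬declare_conflict), the K-axiom yields O(¬declare_conflict).
Applying K to premise 4 (O(¬declare_conflict → freeze_account)) and O(¬declare_conflict) yields O(freeze_account).
Premises 7, 10 do not contribute to this derivation.
Hence freeze_account is obligatory.

Obligatory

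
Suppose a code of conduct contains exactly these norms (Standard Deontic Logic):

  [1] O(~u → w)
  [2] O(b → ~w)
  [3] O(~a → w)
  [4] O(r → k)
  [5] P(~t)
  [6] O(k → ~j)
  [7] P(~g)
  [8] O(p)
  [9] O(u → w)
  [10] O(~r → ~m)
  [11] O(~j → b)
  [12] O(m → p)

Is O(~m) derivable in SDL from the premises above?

Premises 1 and 9 are O(~u → w) and O(u → w); every ideal world satisfies ~u or u, so in either case w holds — hence O(w).
Premise 2, O(b → ~w), contraposes to O(w → ~b); with O(w) we get O(~b).
The contrapositive of premise 11 (O(~j → b)) is O(~b → j), and O(~b) is already established, so O(j).
Premise 6, O(k → ~j), contraposes to O(j → ~k); with O(j) we get O(~k).
Premise 4, O(r → k), contraposes to O(~k → ~r); with O(~k) we get O(~r).
Applying K to premise 10 (O(~r → ~m)) and O(~r) yields O(~m).
Premises 3, 5, 7, 8, 12 do not contribute to this derivation.
So O(~m) follows.

Yes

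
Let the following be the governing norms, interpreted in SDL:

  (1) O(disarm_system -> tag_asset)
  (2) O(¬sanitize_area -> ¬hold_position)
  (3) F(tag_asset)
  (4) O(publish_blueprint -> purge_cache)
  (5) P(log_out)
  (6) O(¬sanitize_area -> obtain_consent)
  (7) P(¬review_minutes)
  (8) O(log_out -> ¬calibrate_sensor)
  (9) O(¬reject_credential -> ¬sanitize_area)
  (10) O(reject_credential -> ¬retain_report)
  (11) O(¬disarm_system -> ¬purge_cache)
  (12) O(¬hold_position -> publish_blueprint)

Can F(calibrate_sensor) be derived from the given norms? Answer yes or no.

Premise 8 is O(log_out -> ¬calibrate_sensor), but O(log_out) is not derivable from the premises (the permission P(log_out) asserts only ¬O(¬log_out), not O(log_out)), so it does not yield O(¬calibrate_sensor).
No other premise forces O(¬calibrate_sensor). An ideal world satisfying every premise can still have calibrate_sensor true, so F(calibrate_sensor) is not derivable.

No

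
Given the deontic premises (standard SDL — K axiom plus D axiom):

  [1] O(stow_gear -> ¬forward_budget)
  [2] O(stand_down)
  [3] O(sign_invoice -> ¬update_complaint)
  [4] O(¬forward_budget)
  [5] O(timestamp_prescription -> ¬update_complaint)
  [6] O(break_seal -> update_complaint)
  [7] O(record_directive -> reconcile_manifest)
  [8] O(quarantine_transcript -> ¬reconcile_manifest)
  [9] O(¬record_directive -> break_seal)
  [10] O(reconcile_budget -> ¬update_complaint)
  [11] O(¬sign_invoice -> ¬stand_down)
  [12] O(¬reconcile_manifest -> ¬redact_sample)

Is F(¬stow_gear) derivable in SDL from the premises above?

No

Premise 1 is O(stow_gear -> ¬forward_budget); even if O(¬forward_budget) held, inferring O(stow_gear) would be affirming the consequent — invalid.
No other premise forces O(stow_gear). An ideal world satisfying every premise can still have ¬stow_gear true, so F(¬stow_gear) is not derivable.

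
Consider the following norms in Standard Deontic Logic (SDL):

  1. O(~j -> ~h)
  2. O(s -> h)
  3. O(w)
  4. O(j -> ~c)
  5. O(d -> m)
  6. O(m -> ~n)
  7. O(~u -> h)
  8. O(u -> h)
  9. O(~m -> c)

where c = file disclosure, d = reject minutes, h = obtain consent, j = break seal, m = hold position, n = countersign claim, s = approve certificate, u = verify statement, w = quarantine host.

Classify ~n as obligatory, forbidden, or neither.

Obligatory

Premises 7 and 8 cover both cases: O(~u -> h) and O(u -> h). Since ~u ∨ u is a tautology, O(h) follows.
Premise 1 is O(~j -> ~h); contrapositively O(h -> j). Since O(h) holds, K gives O(j).
From O(j) and premise 4, O(j -> ~c), we obtain O(~c).
The contrapositive of premise 9 (O(~m -> c)) is O(~c -> m), and O(~c) is already established, so O(m).
Premise 6 is O(m -> ~n); since O(m), deontic closure gives O(~n).
Premises 2, 3, 5 do not contribute to this derivation.
Hence ~n is obligatory.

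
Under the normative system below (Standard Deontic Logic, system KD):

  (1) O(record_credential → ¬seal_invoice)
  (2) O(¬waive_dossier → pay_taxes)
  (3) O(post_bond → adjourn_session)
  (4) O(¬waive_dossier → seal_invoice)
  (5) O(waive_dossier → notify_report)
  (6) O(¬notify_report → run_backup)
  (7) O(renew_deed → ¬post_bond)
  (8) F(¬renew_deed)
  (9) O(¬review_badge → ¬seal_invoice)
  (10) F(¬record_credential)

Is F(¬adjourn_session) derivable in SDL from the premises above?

No

Premise 3 is O(post_bond → adjourn_session), but O(post_bond) is not derivable from the premises, so it does not yield O(adjourn_session).
No other premise forces O(adjourn_session). An ideal world satisfying every premise can still have ¬adjourn_session true, so F(¬adjourn_session) is not derivable.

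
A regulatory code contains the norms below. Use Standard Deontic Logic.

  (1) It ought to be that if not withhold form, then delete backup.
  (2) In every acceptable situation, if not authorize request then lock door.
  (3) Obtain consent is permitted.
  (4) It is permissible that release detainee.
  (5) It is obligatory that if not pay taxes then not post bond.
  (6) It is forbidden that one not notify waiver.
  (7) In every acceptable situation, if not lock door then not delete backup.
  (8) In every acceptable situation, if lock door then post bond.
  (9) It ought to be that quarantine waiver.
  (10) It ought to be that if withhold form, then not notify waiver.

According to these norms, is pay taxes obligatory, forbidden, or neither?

Premise 6, F(¬notify_waiver), is equivalent to O(notify_waiver).
The contrapositive of premise 10 (O(withhold_form → ¬notify_waiver)) is O(notify_waiver → ¬withhold_form), and O(notify_waiver) is already established, so O(¬withhold_form).
Applying K to premise 1 (O(¬withhold_form → delete_backup)) and O(¬withhold_form) yields O(delete_backup).
Premise 7, O(¬lock_door → ¬delete_backup), contraposes to O(delete_backup → lock_door); with O(delete_backup) we get O(lock_door).
Premise 8 is O(lock_door → post_bond); since O(lock_door), deontic closure gives O(post_bond).
Premise 5, O(¬pay_taxes → ¬post_bond), contraposes to O(post_bond → pay_taxes); with O(post_bond) we get O(pay_taxes).
Premises 2, 3, 4, 9 do not contribute to this derivation.
Hence pay_taxes is obligatory.

Obligatory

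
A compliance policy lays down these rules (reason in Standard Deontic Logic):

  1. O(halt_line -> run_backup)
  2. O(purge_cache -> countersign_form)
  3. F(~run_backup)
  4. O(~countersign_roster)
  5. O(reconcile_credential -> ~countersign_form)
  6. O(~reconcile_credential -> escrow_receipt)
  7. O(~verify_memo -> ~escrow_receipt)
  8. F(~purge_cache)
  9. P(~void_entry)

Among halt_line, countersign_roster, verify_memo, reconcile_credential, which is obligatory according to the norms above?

F(~purge_cache) at premise 8 means O(purge_cache).
Premise 2 is O(purge_cache -> countersign_form); since O(purge_cache), deontic closure gives O(countersign_form).
Premise 5 is O(reconcile_credential -> ~countersign_form); contrapositively O(countersign_form -> ~reconcile_credential). Since O(countersign_form) holds, K gives O(~reconcile_credential).
Applying K to premise 6 (O(~reconcile_credential -> escrow_receipt)) and O(~reconcile_credential) yields O(escrow_receipt).
Premise 7, O(~verify_memo -> ~escrow_receipt), contraposes to O(escrow_receipt -> verify_memo); with O(escrow_receipt) we get O(verify_memo).
So O(verify_memo) holds — verify_memo is obligatory. None of the other listed options is made obligatory by any chain of premises.

verify_memo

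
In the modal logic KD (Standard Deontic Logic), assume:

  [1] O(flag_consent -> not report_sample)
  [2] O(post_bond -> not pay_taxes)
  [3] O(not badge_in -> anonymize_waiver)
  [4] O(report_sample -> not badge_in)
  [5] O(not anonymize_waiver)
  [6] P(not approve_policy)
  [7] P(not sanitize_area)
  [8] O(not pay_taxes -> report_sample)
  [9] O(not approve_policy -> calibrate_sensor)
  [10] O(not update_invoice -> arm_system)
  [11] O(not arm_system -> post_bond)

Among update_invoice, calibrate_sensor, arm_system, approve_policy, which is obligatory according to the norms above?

arm_system

From premise 5 we have O(not anonymize_waiver).
Premise 3 is O(not badge_in -> anonymize_waiver); contrapositively O(not anonymize_waiver -> badge_in). Since O(not anonymize_waiver) holds, K gives O(badge_in).
Premise 4 is O(report_sample -> not badge_in); contrapositively O(badge_in -> not report_sample). Since O(badge_in) holds, K gives O(not report_sample).
Premise 8 is O(not pay_taxes -> report_sample); contrapositively O(not report_sample -> pay_taxes). Since O(not report_sample) holds, K gives O(pay_taxes).
Premise 2 is O(post_bond -> not pay_taxes); contrapositively O(pay_taxes -> not post_bond). Since O(pay_taxes) holds, K gives O(not post_bond).
The contrapositive of premise 11 (O(not arm_system -> post_bond)) is O(not post_bond -> arm_system), and O(not post_bond) is already established, so O(arm_system).
So O(arm_system) holds — arm_system is obligatory. None of the other listed options is made obligatory by any chain of premises.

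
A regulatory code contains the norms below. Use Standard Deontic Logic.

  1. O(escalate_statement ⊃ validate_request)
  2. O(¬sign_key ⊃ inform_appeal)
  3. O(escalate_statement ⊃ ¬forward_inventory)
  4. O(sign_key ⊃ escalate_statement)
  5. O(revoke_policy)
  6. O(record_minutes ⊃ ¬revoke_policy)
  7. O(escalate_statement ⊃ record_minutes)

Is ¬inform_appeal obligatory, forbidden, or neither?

From premise 5 we have O(revoke_policy).
The contrapositive of premise 6 (O(record_minutes ⊃ ¬revoke_policy)) is O(revoke_policy ⊃ ¬record_minutes), and O(revoke_policy) is already established, so O(¬record_minutes).
The contrapositive of premise 7 (O(escalate_statement ⊃ record_minutes)) is O(¬record_minutes ⊃ ¬escalate_statement), and O(¬record_minutes) is already established, so O(¬escalate_statement).
The contrapositive of premise 4 (O(sign_key ⊃ escalate_statement)) is O(¬escalate_statement ⊃ ¬sign_key), and O(¬escalate_statement) is already established, so O(¬sign_key).
From O(¬sign_key) and premise 2, O(¬sign_key ⊃ inform_appeal), we obtain O(inform_appeal).
Premises 1, 3 do not contribute to this derivation.
Thus O(inform_appeal), which is F(¬inform_appeal): ¬inform_appeal is forbidden.

Forbidden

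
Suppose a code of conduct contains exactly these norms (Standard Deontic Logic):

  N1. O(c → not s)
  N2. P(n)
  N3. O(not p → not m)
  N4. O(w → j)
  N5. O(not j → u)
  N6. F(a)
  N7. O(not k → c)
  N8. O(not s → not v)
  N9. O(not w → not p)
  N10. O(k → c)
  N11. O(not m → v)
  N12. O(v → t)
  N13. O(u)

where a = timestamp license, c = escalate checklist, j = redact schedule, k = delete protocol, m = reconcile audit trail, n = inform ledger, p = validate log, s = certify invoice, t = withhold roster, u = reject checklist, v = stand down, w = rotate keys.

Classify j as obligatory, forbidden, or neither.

Obligatory

Premises 7 and 10 cover both cases: O(not k → c) and O(k → c). Since not k ∨ k is a tautology, O(c) follows.
Premise 1 is O(c → not s); since O(c), deontic closure gives O(not s).
From O(not s) and premise 8, O(not s → not v), we obtain O(not v).
The contrapositive of premise 11 (O(not m → v)) is O(not v → m), and O(not v) is already established, so O(m).
Premise 3 is O(not p → not m); contrapositively O(m → p). Since O(m) holds, K gives O(p).
The contrapositive of premise 9 (O(not w → not p)) is O(p → w), and O(p) is already established, so O(w).
Premise 4 is O(w → j); since O(w), deontic closure gives O(j).
Premises 2, 5, 6, 12, 13 do not contribute to this derivation.
Hence j is obligatory.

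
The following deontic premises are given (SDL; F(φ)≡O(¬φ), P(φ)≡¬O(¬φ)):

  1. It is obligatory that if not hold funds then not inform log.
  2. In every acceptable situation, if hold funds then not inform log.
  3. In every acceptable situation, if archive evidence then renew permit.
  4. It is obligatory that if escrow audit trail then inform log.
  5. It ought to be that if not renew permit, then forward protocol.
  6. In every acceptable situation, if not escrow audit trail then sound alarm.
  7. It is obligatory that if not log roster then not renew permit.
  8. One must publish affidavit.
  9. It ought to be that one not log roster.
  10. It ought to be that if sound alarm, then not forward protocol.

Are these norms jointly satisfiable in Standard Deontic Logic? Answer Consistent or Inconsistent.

Inconsistent

By case analysis on ¬hold_funds: premise 1 gives O(¬hold_funds → ¬inform_log) and premise 2 gives O(hold_funds → ¬inform_log), so O(¬inform_log) either way.
Premise 4, O(escrow_audit_trail → inform_log), contraposes to O(¬inform_log → ¬escrow_audit_trail); with O(¬inform_log) we get O(¬escrow_audit_trail).
From O(¬escrow_audit_trail) and premise 6, O(¬escrow_audit_trail → sound_alarm), we obtain O(sound_alarm).
Premise 10 is O(sound_alarm → ¬forward_protocol); since O(sound_alarm), deontic closure gives O(¬forward_protocol).
The contrapositive of premise 5 (O(¬renew_permit → forward_protocol)) is O(¬forward_protocol → renew_permit), and O(¬forward_protocol) is already established, so O(renew_permit).
The contrapositive of premise 7 (O(¬log_roster → ¬renew_permit)) is O(renew_permit → log_roster), and O(renew_permit) is already established, so O(log_roster).
But premise 9 directly asserts O(¬log_roster).
We now have both O(log_roster) and O(¬log_roster) — log_roster is simultaneously obligatory and forbidden, violating the D-axiom.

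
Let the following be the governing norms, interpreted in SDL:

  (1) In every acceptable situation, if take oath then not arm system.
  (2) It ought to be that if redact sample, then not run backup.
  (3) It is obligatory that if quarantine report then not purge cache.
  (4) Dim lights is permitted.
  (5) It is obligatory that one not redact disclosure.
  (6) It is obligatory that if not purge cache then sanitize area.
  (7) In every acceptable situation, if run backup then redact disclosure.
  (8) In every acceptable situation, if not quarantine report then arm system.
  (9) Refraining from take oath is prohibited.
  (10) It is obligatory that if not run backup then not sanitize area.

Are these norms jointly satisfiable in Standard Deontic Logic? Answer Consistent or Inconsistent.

Inconsistent

From premise 5 we have O(¬redact_disclosure).
Premise 7 is O(run_backup → redact_disclosure); contrapositively O(¬redact_disclosure → ¬run_backup). Since O(¬redact_disclosure) holds, K gives O(¬run_backup).
With premise 10, O(¬run_backup → ¬sanitize_area), the K-axiom yields O(¬sanitize_area).
Premise 6 is O(¬purge_cache → sanitize_area); contrapositively O(¬sanitize_area → purge_cache). Since O(¬sanitize_area) holds, K gives O(purge_cache).
Premise 3 is O(quarantine_report → ¬purge_cache); contrapositively O(purge_cache → ¬quarantine_report). Since O(purge_cache) holds, K gives O(¬quarantine_report).
Premise 8 is O(¬quarantine_report → arm_system); since O(¬quarantine_report), deontic closure gives O(arm_system).
Premise 1, O(take_oath → ¬arm_system), contraposes to O(arm_system → ¬take_oath); with O(arm_system) we get O(¬take_oath).
Yet premise 9 is F(¬take_oath), i.e. O(take_oath).
We now have both O(¬take_oath) and O(take_oath) — take_oath is simultaneously obligatory and forbidden, violating the D-axiom.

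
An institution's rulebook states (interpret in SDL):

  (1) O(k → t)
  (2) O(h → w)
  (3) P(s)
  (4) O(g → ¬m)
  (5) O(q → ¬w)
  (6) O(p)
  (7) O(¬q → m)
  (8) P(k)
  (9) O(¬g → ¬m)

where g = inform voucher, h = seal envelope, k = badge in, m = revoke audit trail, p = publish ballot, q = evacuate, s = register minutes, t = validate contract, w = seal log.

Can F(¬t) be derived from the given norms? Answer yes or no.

Premise 1 is O(k → t), but O(k) is not derivable from the premises (the permission P(k) asserts only ¬O(¬k), not O(k)), so it does not yield O(t).
No other premise forces O(t). An ideal world satisfying every premise can still have ¬t true, so F(¬t) is not derivable.

No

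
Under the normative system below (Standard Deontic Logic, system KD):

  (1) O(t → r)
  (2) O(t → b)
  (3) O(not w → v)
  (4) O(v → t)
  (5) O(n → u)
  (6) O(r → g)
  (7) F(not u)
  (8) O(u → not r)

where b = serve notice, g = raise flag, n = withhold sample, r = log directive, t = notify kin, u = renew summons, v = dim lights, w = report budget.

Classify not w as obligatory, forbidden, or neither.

Forbidden

Premise 7 is F(not u), i.e. O(u).
Applying K to premise 8 (O(u → not r)) and O(u) yields O(not r).
The contrapositive of premise 1 (O(t → r)) is O(not r → not t), and O(not r) is already established, so O(not t).
Premise 4 is O(v → t); contrapositively O(not t → not v). Since O(not t) holds, K gives O(not v).
The contrapositive of premise 3 (O(not w → v)) is O(not v → w), and O(not v) is already established, so O(w).
Premises 2, 5, 6 do not contribute to this derivation.
Thus O(w), which is F(not w): not w is forbidden.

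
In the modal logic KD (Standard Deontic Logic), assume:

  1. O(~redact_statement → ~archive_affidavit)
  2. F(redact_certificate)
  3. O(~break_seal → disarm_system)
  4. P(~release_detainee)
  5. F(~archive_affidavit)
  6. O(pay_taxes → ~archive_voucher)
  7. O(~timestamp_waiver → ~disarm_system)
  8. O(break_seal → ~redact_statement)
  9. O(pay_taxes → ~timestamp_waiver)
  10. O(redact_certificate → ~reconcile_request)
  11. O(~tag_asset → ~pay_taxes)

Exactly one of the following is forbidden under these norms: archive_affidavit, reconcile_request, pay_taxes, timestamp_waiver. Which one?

pay_taxes

Premise 5 is F(~archive_affidavit), i.e. O(archive_affidavit).
Premise 1 is O(~redact_statement → ~archive_affidavit); contrapositively O(archive_affidavit → redact_statement). Since O(archive_affidavit) holds, K gives O(redact_statement).
Premise 8, O(break_seal → ~redact_statement), contraposes to O(redact_statement → ~break_seal); with O(redact_statement) we get O(~break_seal).
Applying K to premise 3 (O(~break_seal → disarm_system)) and O(~break_seal) yields O(disarm_system).
Premise 7 is O(~timestamp_waiver → ~disarm_system); contrapositively O(disarm_system → timestamp_waiver). Since O(disarm_system) holds, K gives O(timestamp_waiver).
The contrapositive of premise 9 (O(pay_taxes → ~timestamp_waiver)) is O(timestamp_waiver → ~pay_taxes), and O(timestamp_waiver) is already established, so O(~pay_taxes).
So O(~pay_taxes) holds, i.e. pay_taxes is forbidden. None of the other listed options is forbidden under the premises.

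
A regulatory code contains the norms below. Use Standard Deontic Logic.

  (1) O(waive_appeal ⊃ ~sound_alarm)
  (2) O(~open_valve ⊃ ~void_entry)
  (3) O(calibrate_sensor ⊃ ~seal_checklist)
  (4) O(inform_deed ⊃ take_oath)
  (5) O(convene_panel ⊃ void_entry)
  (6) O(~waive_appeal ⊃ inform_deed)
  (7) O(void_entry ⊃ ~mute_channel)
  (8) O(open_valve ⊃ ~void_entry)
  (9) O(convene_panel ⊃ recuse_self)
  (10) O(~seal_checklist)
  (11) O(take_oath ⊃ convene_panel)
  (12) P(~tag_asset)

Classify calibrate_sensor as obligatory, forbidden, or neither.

Neither

Premise 3 is O(calibrate_sensor ⊃ ~seal_checklist); even if O(~seal_checklist) held, inferring O(calibrate_sensor) would be affirming the consequent — invalid.
No premise or chain of K-axiom applications forces O(calibrate_sensor), and none forces O(~calibrate_sensor). So calibrate_sensor is neither obligatory nor forbidden under these norms.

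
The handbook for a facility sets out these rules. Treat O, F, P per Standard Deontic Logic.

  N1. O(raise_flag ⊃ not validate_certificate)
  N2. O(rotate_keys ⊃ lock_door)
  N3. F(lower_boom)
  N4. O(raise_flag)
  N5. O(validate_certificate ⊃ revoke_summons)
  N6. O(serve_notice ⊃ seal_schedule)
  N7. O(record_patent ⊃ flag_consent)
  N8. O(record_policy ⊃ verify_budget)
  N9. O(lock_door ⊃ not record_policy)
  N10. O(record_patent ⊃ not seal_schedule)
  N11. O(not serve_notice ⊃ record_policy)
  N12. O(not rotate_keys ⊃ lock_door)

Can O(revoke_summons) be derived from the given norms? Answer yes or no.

No

Premise 5 is O(validate_certificate ⊃ revoke_summons), but O(validate_certificate) is not derivable from the premises, so it does not yield O(revoke_summons).
No other premise forces O(revoke_summons). An ideal world satisfying every premise can still have revoke_summons false, so O(revoke_summons) is not derivable.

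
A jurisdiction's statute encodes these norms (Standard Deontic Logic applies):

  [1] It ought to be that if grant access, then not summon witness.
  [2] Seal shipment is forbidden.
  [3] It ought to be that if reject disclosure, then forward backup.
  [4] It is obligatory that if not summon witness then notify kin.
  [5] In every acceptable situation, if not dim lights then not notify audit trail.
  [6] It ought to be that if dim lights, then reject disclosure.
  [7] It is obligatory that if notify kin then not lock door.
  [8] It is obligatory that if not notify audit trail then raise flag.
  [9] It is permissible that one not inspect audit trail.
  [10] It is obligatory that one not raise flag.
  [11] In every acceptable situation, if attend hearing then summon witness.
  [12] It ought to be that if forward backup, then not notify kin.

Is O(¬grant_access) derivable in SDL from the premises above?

Yes

From premise 10 we have O(¬raise_flag).
Premise 8, O(¬notify_audit_trail → raise_flag), contraposes to O(¬raise_flag → notify_audit_trail); with O(¬raise_flag) we get O(notify_audit_trail).
Premise 5, O(¬dim_lights → ¬notify_audit_trail), contraposes to O(notify_audit_trail → dim_lights); with O(notify_audit_trail) we get O(dim_lights).
Premise 6 is O(dim_lights → reject_disclosure); since O(dim_lights), deontic closure gives O(reject_disclosure).
Applying K to premise 3 (O(reject_disclosure → forward_backup)) and O(reject_disclosure) yields O(forward_backup).
With premise 12, O(forward_backup → ¬notify_kin), the K-axiom yields O(¬notify_kin).
Premise 4, O(¬summon_witness → notify_kin), contraposes to O(¬notify_kin → summon_witness); with O(¬notify_kin) we get O(summon_witness).
The contrapositive of premise 1 (O(grant_access → ¬summon_witness)) is O(summon_witness → ¬grant_access), and O(summon_witness) is already established, so O(¬grant_access).
Premises 2, 7, 9, 11 do not contribute to this derivation.
So O(¬grant_access) follows.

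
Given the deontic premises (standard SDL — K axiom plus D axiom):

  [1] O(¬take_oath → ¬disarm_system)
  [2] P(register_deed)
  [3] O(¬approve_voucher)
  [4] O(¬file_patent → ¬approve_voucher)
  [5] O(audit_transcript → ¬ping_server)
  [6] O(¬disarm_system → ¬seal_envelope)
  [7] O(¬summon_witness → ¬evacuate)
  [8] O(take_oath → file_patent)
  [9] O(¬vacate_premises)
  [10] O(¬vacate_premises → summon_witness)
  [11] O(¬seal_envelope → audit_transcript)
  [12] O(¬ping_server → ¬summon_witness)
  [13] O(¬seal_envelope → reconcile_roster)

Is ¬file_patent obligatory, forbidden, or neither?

Premise 9 gives O(¬vacate_premises).
From O(¬vacate_premises) and premise 10, O(¬vacate_premises → summon_witness), we obtain O(summon_witness).
Premise 12, O(¬ping_server → ¬summon_witness), contraposes to O(summon_witness → ping_server); with O(summon_witness) we get O(ping_server).
Premise 5 is O(audit_transcript → ¬ping_server); contrapositively O(ping_server → ¬audit_transcript). Since O(ping_server) holds, K gives O(¬audit_transcript).
Premise 11 is O(¬seal_envelope → audit_transcript); contrapositively O(¬audit_transcript → seal_envelope). Since O(¬audit_transcript) holds, K gives O(seal_envelope).
Premise 6 is O(¬disarm_system → ¬seal_envelope); contrapositively O(seal_envelope → disarm_system). Since O(seal_envelope) holds, K gives O(disarm_system).
Premise 1, O(¬take_oath → ¬disarm_system), contraposes to O(disarm_system → take_oath); with O(disarm_system) we get O(take_oath).
With premise 8, O(take_oath → file_patent), the K-axiom yields O(file_patent).
Premises 2, 3, 4, 7, 13 do not contribute to this derivation.
Thus O(file_patent), which is F(¬file_patent): ¬file_patent is forbidden.

Forbidden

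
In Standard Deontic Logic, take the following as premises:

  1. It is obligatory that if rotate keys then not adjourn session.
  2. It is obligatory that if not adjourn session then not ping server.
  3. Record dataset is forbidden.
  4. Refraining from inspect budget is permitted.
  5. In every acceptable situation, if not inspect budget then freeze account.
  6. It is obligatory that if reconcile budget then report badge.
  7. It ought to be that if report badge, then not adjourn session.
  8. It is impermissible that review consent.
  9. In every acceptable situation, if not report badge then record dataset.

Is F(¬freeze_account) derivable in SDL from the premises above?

No

Premise 5 is O(¬inspect_budget → freeze_account), but O(¬inspect_budget) is not derivable from the premises (the permission P(¬inspect_budget) asserts only ¬O(inspect_budget), not O(¬inspect_budget)), so it does not yield O(freeze_account).
No other premise forces O(freeze_account). An ideal world satisfying every premise can still have ¬freeze_account true, so F(¬freeze_account) is not derivable.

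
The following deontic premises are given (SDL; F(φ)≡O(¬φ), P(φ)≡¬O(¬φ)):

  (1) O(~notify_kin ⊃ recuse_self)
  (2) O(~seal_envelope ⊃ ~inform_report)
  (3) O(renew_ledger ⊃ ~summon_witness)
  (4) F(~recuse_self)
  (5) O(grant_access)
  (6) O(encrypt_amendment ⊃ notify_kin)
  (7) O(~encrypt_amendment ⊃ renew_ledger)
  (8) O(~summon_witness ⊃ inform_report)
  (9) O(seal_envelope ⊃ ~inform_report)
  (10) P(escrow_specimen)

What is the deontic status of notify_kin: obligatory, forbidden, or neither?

Obligatory

By case analysis on ~seal_envelope: premise 2 gives O(~seal_envelope ⊃ ~inform_report) and premise 9 gives O(seal_envelope ⊃ ~inform_report), so O(~inform_report) either way.
The contrapositive of premise 8 (O(~summon_witness ⊃ inform_report)) is O(~inform_report ⊃ summon_witness), and O(~inform_report) is already established, so O(summon_witness).
Premise 3, O(renew_ledger ⊃ ~summon_witness), contraposes to O(summon_witness ⊃ ~renew_ledger); with O(summon_witness) we get O(~renew_ledger).
The contrapositive of premise 7 (O(~encrypt_amendment ⊃ renew_ledger)) is O(~renew_ledger ⊃ encrypt_amendment), and O(~renew_ledger) is already established, so O(encrypt_amendment).
From O(encrypt_amendment) and premise 6, O(encrypt_amendment ⊃ notify_kin), we obtain O(notify_kin).
Premises 1, 4, 5, 10 do not contribute to this derivation.
Hence notify_kin is obligatory.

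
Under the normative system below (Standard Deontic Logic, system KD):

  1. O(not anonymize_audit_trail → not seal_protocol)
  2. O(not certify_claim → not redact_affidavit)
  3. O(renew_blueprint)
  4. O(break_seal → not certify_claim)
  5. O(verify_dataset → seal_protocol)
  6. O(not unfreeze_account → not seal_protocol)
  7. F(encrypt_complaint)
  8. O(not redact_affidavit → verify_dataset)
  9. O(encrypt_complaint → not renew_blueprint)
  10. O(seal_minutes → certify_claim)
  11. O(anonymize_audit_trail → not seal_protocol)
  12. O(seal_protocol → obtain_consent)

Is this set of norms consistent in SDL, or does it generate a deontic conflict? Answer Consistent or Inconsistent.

Consistent

Premise 9 is O(encrypt_complaint → not renew_blueprint), but O(encrypt_complaint) is not derivable from the premises, so it does not yield O(not renew_blueprint).
So O(not renew_blueprint) is not derivable, and the apparent clash with O(renew_blueprint) does not arise.
A world satisfying every obligation exists (e.g. anonymize_audit_trail=false, break_seal=false, certify_claim=true, encrypt_complaint=false, obtain_consent=false, redact_affidavit=true, renew_blueprint=true, seal_minutes=false, seal_protocol=false, unfreeze_account=false, verify_dataset=false); no atom is both obligatory and forbidden, so the set is consistent.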